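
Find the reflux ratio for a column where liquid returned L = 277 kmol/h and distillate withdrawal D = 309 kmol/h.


Reflux ratio definition: R = L / D (liquid returned / distillate withdrawn)
L = 277 kmol/h, D = 309 kmol/h
R = 277 / 309 = 0.8964

0.8964


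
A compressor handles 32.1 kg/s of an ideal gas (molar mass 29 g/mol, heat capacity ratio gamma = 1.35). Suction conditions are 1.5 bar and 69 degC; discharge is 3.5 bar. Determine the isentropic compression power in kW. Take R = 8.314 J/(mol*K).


Isentropic work: W = m*(gamma/(gamma-1))*(R*T1/MW)*((P2/P1)^((gamma-1)/gamma) - 1)
T1 = 69 + 273.15 = 342.15 K
Pressure ratio = 3.5 / 1.5 = 2.33333
Exponent = (1.35 - 1)/1.35 = 0.259259
(P2/P1)^exp - 1 = 2.33333^0.259259 - 1 = 0.245665
W = 32.1 * 1.35 / 0.35 * 8.314 * 342.15 / 29 * 0.245665 = 2984

2984 kW


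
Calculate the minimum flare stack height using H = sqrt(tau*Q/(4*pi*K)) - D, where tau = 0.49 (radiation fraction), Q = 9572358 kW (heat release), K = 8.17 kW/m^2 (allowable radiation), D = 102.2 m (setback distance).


tau*Q/(4*pi*K) = 0.49 * 9572358 / (4 * pi * 8.17) = 45686
sqrt(45686) = 213.743
H = 213.743 - 102.2 = 111.5

111.5 m


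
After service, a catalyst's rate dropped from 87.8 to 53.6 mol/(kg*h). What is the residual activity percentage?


Activity (%) = (rate_used / rate_fresh) * 100
rate_used = 53.6, rate_fresh = 87.8
= (53.6 / 87.8) * 100
= 0.6105 * 100 = 61.05

61.05 %


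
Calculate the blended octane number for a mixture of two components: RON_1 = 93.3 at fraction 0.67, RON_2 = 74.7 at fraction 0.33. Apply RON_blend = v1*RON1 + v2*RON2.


Linear blending: RON_blend = sum(vi * RONi)
Contribution 1: 0.67 * 93.3 = 62.511
Contribution 2: 0.33 * 74.7 = 24.651
RON_blend = 62.511 + 24.651 = 87.162

87.162


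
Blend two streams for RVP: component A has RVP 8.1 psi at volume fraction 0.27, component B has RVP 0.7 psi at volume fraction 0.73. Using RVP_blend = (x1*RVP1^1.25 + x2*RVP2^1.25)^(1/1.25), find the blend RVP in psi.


Chevron index: RVP_blend = (sum xi*RVPi^1.25)^(1/1.25)
RVP^1.25 terms: 0.27 * 8.1^1.25 + 0.73 * 0.7^1.25 = 4.15693
RVP_blend = 4.15693^(1/1.25) = 3.126

3.126 psi


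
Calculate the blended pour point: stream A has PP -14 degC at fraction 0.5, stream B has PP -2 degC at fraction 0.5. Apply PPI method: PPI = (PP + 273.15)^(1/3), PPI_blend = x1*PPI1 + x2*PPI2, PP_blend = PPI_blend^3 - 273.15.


PPI_1 = (-14 + 273.15)^(1/3) = 6.375541
PPI_2 = (-2 + 273.15)^(1/3) = 6.472467
PPI_blend = 0.5 * 6.375541 + 0.5 * 6.472467 = 6.424004
PP_blend = 6.424004^3 - 273.15 = 265.1047 - 273.15 = -8.05

-8.05 degC


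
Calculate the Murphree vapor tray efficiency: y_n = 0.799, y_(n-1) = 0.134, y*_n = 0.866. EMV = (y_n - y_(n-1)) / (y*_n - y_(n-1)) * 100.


Murphree vapor efficiency: EMV = (y_n - y_(n-1)) / (y*_n - y_(n-1)) * 100
EMV = (0.799 - 0.134) / (0.866 - 0.134) * 100 = 0.665 / 0.732 * 100 = 90.85

90.85 %


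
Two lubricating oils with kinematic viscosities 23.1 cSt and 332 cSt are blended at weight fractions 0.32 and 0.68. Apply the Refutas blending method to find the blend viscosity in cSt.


Refutas method: VBN_i = 14.534*ln(ln(visc_i + 0.8)) + 10.975, blended linearly by mass fraction; since VBN is linear in VBI_i = ln(ln(visc_i + 0.8)) and the fractions sum to 1, blend VBI directly: visc = exp(exp(VBI_blend)) - 0.8
VBI_1 = ln(ln(23.1 + 0.8)) = 1.15495
VBI_2 = ln(ln(332 + 0.8)) = 1.75916
VBI_blend = 0.32 * 1.15495 + 0.68 * 1.75916 = 1.56581
visc_blend = exp(exp(1.56581)) - 0.8 = 119.1

119.1 cSt


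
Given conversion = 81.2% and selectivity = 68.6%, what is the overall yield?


Overall yield = conversion (%) * selectivity (%) / 100
Conversion = 81.2%, Selectivity = 68.6%
Y = 81.2 * 68.6 / 100
= 55.7032 %

55.7032 %


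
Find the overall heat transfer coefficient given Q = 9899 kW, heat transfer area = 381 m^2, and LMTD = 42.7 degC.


From Q = U*A*LMTD, U = Q / (A * LMTD)
U = 9899 / (381 * 42.7) = 9899 / 16268.7 = 0.6085

0.6085 kW/(m^2*K)


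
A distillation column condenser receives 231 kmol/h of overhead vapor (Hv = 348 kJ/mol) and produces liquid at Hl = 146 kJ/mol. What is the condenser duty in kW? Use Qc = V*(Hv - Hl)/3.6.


Qc = 231 * (348 - 146) / 3.6 = 231 * 202 / 3.6 = 12960

12960 kW


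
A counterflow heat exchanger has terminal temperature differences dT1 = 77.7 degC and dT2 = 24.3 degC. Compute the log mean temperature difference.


LMTD = (dT1 - dT2) / ln(dT1/dT2)
= (77.7 - 24.3) / ln(77.7 / 24.3) = 53.4 / 1.16238 = 45.94

45.94 degC


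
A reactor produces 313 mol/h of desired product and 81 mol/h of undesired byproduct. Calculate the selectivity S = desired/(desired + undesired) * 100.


Selectivity = desired / (desired + undesired) * 100
Total products = 313 + 81 = 394 mol/h
S = 313 / 394 * 100
= 0.7944 * 100
= 79.44 %

79.44 %


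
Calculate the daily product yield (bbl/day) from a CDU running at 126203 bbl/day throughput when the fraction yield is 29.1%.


Crude throughput = 126203 bbl/day
Fraction yield = 29.1%
yield = throughput * fraction / 100
yield = 126203 * 29.1 / 100 = 36725.073

36725.073 bbl/day


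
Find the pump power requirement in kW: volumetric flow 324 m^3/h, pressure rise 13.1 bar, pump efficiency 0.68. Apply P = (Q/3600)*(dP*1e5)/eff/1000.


Q = 324 / 3600 = 0.09 m^3/s
P = 0.09 * (13.1 * 1e5) / 0.68 / 1000 = 173.4

173.4 kW


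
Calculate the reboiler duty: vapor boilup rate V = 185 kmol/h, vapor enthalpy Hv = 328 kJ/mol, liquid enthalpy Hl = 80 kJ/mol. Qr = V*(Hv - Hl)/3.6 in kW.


Qr = 185 * (328 - 80) / 3.6 = 185 * 248 / 3.6 = 12740

12740 kW


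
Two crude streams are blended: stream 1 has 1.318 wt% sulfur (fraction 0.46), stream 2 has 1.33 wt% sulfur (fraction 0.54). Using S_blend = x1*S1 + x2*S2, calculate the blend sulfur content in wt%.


Linear sulfur blending: S_blend = x1*S1 + x2*S2
Contribution 1: 0.46 * 1.318 = 0.60628 wt%
Contribution 2: 0.54 * 1.33 = 0.7182 wt%
S_blend = 0.60628 + 0.7182 = 1.32448

1.32448 wt%


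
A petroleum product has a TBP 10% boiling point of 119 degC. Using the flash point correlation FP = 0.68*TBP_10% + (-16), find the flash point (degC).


FP = 0.68 * 119 + (-16) = 64.92

64.92 degC


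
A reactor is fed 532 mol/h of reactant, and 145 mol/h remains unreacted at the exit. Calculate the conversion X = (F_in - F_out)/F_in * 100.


X = (F_in - F_out) / F_in * 100
Moles reacted = 532 - 145 = 387
X = 387 / 532 * 100
= 0.7274 * 100
= 72.74 %

72.74 %


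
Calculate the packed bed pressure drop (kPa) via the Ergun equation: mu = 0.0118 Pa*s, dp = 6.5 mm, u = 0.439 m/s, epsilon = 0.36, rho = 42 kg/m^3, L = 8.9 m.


dp = 6.5 mm = 0.0065 m
Viscous term = 150*0.0118*0.439*(1-0.36)^2 / (0.0065^2*0.36^3) = 161459
Inertial term = 1.75*42*0.439^2*(1-0.36) / (0.0065*0.36^3) = 29893.4
dP/L = 161459 + 29893.4 = 191352 Pa/m
dP = 191352 * 8.9 / 1000 = 1703 kPa

1703 kPa


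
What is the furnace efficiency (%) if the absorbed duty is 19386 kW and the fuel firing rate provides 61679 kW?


Furnace efficiency = Q_absorbed / Q_fuel * 100
= 19386 / 61679 * 100 = 31.43

31.43 %


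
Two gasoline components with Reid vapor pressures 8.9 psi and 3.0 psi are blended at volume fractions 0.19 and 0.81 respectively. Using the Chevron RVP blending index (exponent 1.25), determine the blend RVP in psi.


Chevron index: RVP_blend = (sum xi*RVPi^1.25)^(1/1.25)
RVP^1.25 terms: 0.19 * 8.9^1.25 + 0.81 * 3.0^1.25 = 6.11879
RVP_blend = 6.11879^(1/1.25) = 4.259

4.259 psi


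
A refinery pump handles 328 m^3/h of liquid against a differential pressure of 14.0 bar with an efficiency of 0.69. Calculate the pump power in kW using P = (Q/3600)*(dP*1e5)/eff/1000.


Q = 328 / 3600 = 0.0911111 m^3/s
P = 0.0911111 * (14.0 * 1e5) / 0.69 / 1000 = 184.9

184.9 kW


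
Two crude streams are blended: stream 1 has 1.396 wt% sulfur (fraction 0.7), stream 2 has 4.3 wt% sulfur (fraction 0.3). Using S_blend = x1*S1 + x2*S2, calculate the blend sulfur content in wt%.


Linear sulfur blending: S_blend = x1*S1 + x2*S2
Contribution 1: 0.7 * 1.396 = 0.9772 wt%
Contribution 2: 0.3 * 4.3 = 1.29 wt%
S_blend = 0.9772 + 1.29 = 2.2672

2.2672 wt%


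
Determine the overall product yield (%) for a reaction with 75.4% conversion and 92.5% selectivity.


Overall yield = conversion (%) * selectivity (%) / 100
Conversion = 75.4%, Selectivity = 92.5%
Y = 75.4 * 92.5 / 100
= 69.745 %

69.745 %


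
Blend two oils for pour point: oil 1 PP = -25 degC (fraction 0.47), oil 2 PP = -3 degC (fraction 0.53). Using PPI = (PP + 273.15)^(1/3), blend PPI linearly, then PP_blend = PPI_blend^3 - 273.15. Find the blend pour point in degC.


PPI_1 = (-25 + 273.15)^(1/3) = 6.284028
PPI_2 = (-3 + 273.15)^(1/3) = 6.464501
PPI_blend = 0.47 * 6.284028 + 0.53 * 6.464501 = 6.379679
PP_blend = 6.379679^3 - 273.15 = 259.6549 - 273.15 = -13.5

-13.5 degC


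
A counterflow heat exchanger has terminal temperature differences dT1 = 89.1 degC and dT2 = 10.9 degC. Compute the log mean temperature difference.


LMTD = (dT1 - dT2) / ln(dT1/dT2)
= (89.1 - 10.9) / ln(89.1 / 10.9) = 78.2 / 2.101 = 37.22

37.22 degC


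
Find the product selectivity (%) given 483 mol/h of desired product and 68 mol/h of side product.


Selectivity = desired / (desired + undesired) * 100
Total products = 483 + 68 = 551 mol/h
S = 483 / 551 * 100
= 0.8766 * 100
= 87.66 %

87.66 %


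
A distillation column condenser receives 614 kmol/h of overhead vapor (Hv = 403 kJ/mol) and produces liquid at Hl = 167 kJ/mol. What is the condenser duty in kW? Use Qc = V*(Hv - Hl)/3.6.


Qc = 614 * (403 - 167) / 3.6 = 614 * 236 / 3.6 = 40250

40250 kW


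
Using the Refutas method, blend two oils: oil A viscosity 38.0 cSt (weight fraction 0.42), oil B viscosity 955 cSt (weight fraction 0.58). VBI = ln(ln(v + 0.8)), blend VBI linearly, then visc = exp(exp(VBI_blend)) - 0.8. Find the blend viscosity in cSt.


Refutas method: VBN_i = 14.534*ln(ln(visc_i + 0.8)) + 10.975, blended linearly by mass fraction; since VBN is linear in VBI_i = ln(ln(visc_i + 0.8)) and the fractions sum to 1, blend VBI directly: visc = exp(exp(VBI_blend)) - 0.8
VBI_1 = ln(ln(38.0 + 0.8)) = 1.29703
VBI_2 = ln(ln(955 + 0.8)) = 1.92608
VBI_blend = 0.42 * 1.29703 + 0.58 * 1.92608 = 1.66188
visc_blend = exp(exp(1.66188)) - 0.8 = 193.5

193.5 cSt


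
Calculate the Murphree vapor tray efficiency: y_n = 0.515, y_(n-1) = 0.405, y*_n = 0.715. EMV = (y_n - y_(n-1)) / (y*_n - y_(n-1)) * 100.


Murphree vapor efficiency: EMV = (y_n - y_(n-1)) / (y*_n - y_(n-1)) * 100
EMV = (0.515 - 0.405) / (0.715 - 0.405) * 100 = 0.11 / 0.31 * 100 = 35.48

35.48 %


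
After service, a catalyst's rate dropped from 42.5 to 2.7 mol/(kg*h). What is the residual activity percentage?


Activity (%) = (rate_used / rate_fresh) * 100
rate_used = 2.7, rate_fresh = 42.5
= (2.7 / 42.5) * 100
= 0.06353 * 100 = 6.353

6.353 %


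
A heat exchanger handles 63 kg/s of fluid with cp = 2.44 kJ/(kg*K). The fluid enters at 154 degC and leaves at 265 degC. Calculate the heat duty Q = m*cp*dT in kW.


Q = m_dot * cp * delta_T
delta_T = 265 - 154 = 111 K
Q = 63 * 2.44 * 111
= 153.72 * 111
= 17062.92 kW

17062.92 kW


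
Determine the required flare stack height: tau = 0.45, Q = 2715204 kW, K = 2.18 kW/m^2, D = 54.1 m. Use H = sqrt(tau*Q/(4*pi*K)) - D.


tau*Q/(4*pi*K) = 0.45 * 2715204 / (4 * pi * 2.18) = 44601.4
sqrt(44601.4) = 211.19
H = 211.19 - 54.1 = 157.1

157.1 m


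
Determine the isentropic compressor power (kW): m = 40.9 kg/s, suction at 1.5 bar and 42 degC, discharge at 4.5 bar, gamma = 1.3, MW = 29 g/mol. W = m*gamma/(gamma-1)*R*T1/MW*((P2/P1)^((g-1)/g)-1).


Isentropic work: W = m*(gamma/(gamma-1))*(R*T1/MW)*((P2/P1)^((gamma-1)/gamma) - 1)
T1 = 42 + 273.15 = 315.15 K
Pressure ratio = 4.5 / 1.5 = 3
Exponent = (1.3 - 1)/1.3 = 0.230769
(P2/P1)^exp - 1 = 3^0.230769 - 1 = 0.28856
W = 40.9 * 1.3 / 0.3 * 8.314 * 315.15 / 29 * 0.28856 = 4621

4621 kW


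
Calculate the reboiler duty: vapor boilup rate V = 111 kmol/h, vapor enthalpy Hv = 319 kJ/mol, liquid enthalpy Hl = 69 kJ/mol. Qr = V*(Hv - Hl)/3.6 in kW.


Qr = 111 * (319 - 69) / 3.6 = 111 * 250 / 3.6 = 7708

7708 kW


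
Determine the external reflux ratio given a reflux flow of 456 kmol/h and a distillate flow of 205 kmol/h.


Reflux ratio definition: R = L / D (liquid returned / distillate withdrawn)
L = 456 kmol/h, D = 205 kmol/h
R = 456 / 205 = 2.224

2.224


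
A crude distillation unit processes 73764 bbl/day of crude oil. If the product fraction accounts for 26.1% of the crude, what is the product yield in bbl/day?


Crude throughput = 73764 bbl/day
Fraction yield = 26.1%
yield = throughput * fraction / 100
yield = 73764 * 26.1 / 100 = 19252.404

19252.404 bbl/day


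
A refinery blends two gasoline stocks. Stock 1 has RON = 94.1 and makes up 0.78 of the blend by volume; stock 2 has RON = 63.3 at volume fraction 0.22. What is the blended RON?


Linear blending: RON_blend = sum(vi * RONi)
Contribution 1: 0.78 * 94.1 = 73.398
Contribution 2: 0.22 * 63.3 = 13.926
RON_blend = 73.398 + 13.926 = 87.324

87.324


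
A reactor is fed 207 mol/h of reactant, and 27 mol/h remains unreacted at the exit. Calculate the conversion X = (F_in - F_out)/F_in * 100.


X = (F_in - F_out) / F_in * 100
Moles reacted = 207 - 27 = 180
X = 180 / 207 * 100
= 0.8696 * 100
= 86.96 %

86.96 %


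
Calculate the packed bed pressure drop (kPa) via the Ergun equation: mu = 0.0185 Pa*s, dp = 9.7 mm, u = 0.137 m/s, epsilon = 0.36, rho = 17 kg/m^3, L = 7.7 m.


dp = 9.7 mm = 0.0097 m
Viscous term = 150*0.0185*0.137*(1-0.36)^2 / (0.0097^2*0.36^3) = 35472.6
Inertial term = 1.75*17*0.137^2*(1-0.36) / (0.0097*0.36^3) = 789.639
dP/L = 35472.6 + 789.639 = 36262.2 Pa/m
dP = 36262.2 * 7.7 / 1000 = 279.2 kPa

279.2 kPa


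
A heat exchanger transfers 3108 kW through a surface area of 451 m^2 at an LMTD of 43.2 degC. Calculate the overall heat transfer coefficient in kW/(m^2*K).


From Q = U*A*LMTD, U = Q / (A * LMTD)
U = 3108 / (451 * 43.2) = 3108 / 19483.2 = 0.1595

0.1595 kW/(m^2*K)


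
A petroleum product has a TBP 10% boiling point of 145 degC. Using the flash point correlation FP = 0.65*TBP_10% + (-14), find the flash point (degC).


FP = 0.65 * 145 + (-14) = 80.25

80.25 degC


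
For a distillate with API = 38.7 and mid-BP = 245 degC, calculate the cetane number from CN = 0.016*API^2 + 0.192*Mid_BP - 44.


CN = 0.016 * 38.7^2 + 0.192 * 245 - 44
CN = 23.96304 + 47.04 - 44 = 27.00304

27.00304


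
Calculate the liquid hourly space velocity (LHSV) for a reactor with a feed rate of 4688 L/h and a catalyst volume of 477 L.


LHSV = volumetric feed rate / catalyst volume
= 4688 L/h / 477 L
= 9.828 h^-1

9.828 h^-1


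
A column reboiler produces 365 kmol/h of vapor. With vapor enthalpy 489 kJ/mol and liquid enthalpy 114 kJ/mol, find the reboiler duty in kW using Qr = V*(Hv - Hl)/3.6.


Qr = 365 * (489 - 114) / 3.6 = 365 * 375 / 3.6 = 38020

38020 kW


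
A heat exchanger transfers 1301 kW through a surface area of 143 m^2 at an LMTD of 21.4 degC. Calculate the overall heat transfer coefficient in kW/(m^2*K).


From Q = U*A*LMTD, U = Q / (A * LMTD)
U = 1301 / (143 * 21.4) = 1301 / 3060.2 = 0.4251

0.4251 kW/(m^2*K)


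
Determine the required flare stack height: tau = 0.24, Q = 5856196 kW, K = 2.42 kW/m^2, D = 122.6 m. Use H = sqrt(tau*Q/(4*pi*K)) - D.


tau*Q/(4*pi*K) = 0.24 * 5856196 / (4 * pi * 2.42) = 46217
sqrt(46217) = 214.981
H = 214.981 - 122.6 = 92.38

92.38 m


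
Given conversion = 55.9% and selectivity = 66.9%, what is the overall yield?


Overall yield = conversion (%) * selectivity (%) / 100
Conversion = 55.9%, Selectivity = 66.9%
Y = 55.9 * 66.9 / 100
= 37.3971 %

37.3971 %


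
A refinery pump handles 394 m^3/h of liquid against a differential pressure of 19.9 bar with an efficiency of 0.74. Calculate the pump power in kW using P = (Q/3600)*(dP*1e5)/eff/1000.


Q = 394 / 3600 = 0.109444 m^3/s
P = 0.109444 * (19.9 * 1e5) / 0.74 / 1000 = 294.3

294.3 kW


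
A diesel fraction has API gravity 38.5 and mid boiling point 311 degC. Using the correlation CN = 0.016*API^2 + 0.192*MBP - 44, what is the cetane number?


CN = 0.016 * 38.5^2 + 0.192 * 311 - 44
CN = 23.716 + 59.712 - 44 = 39.428

39.428


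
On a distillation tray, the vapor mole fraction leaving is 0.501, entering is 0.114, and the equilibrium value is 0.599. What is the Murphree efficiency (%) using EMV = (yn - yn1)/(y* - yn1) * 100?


Murphree vapor efficiency: EMV = (y_n - y_(n-1)) / (y*_n - y_(n-1)) * 100
EMV = (0.501 - 0.114) / (0.599 - 0.114) * 100 = 0.387 / 0.485 * 100 = 79.79

79.79 %


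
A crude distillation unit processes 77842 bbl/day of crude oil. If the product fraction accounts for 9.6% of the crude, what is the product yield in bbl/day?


Crude throughput = 77842 bbl/day
Fraction yield = 9.6%
yield = throughput * fraction / 100
yield = 77842 * 9.6 / 100 = 7472.832

7472.832 bbl/day


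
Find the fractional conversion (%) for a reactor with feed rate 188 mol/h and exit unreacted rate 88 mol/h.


X = (F_in - F_out) / F_in * 100
Moles reacted = 188 - 88 = 100
X = 100 / 188 * 100
= 0.5319 * 100
= 53.19 %

53.19 %


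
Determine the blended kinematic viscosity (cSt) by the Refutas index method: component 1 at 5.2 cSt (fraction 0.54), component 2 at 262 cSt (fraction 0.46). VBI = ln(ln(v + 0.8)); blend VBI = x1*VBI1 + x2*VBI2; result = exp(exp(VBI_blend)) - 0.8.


Refutas method: VBN_i = 14.534*ln(ln(visc_i + 0.8)) + 10.975, blended linearly by mass fraction; since VBN is linear in VBI_i = ln(ln(visc_i + 0.8)) and the fractions sum to 1, blend VBI directly: visc = exp(exp(VBI_blend)) - 0.8
VBI_1 = ln(ln(5.2 + 0.8)) = 0.583198
VBI_2 = ln(ln(262 + 0.8)) = 1.71765
VBI_blend = 0.54 * 0.583198 + 0.46 * 1.71765 = 1.10505
visc_blend = exp(exp(1.10505)) - 0.8 = 19.68

19.68 cSt


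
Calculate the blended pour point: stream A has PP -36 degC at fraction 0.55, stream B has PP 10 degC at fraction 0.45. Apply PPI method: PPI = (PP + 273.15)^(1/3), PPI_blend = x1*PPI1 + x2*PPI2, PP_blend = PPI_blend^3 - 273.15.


PPI_1 = (-36 + 273.15)^(1/3) = 6.189768
PPI_2 = (10 + 273.15)^(1/3) = 6.566574
PPI_blend = 0.55 * 6.189768 + 0.45 * 6.566574 = 6.359331
PP_blend = 6.359331^3 - 273.15 = 257.1783 - 273.15 = -15.97

-15.97 degC


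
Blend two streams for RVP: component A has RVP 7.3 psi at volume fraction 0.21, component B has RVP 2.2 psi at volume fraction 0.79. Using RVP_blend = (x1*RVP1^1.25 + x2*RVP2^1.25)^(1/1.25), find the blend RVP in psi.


Chevron index: RVP_blend = (sum xi*RVPi^1.25)^(1/1.25)
RVP^1.25 terms: 0.21 * 7.3^1.25 + 0.79 * 2.2^1.25 = 4.63652
RVP_blend = 4.63652^(1/1.25) = 3.412

3.412 psi


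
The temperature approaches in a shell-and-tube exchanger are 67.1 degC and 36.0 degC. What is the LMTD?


LMTD = (dT1 - dT2) / ln(dT1/dT2)
= (67.1 - 36.0) / ln(67.1 / 36.0) = 31.1 / 0.622665 = 49.95

49.95 degC


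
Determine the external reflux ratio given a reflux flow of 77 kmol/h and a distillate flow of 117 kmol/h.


Reflux ratio definition: R = L / D (liquid returned / distillate withdrawn)
L = 77 kmol/h, D = 117 kmol/h
R = 77 / 117 = 0.6581

0.6581


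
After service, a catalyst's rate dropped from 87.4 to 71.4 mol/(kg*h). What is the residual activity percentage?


Activity (%) = (rate_used / rate_fresh) * 100
rate_used = 71.4, rate_fresh = 87.4
= (71.4 / 87.4) * 100
= 0.8169 * 100 = 81.69

81.69 %


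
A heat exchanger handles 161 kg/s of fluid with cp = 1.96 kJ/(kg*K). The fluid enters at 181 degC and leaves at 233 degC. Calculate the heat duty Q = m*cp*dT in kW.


Q = m_dot * cp * delta_T
delta_T = 233 - 181 = 52 K
Q = 161 * 1.96 * 52
= 315.56 * 52
= 16409.12 kW

16409.12 kW


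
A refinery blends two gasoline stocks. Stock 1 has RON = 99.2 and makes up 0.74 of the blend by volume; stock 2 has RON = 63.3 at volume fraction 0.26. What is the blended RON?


Linear blending: RON_blend = sum(vi * RONi)
Contribution 1: 0.74 * 99.2 = 73.408
Contribution 2: 0.26 * 63.3 = 16.458
RON_blend = 73.408 + 16.458 = 89.866

89.866


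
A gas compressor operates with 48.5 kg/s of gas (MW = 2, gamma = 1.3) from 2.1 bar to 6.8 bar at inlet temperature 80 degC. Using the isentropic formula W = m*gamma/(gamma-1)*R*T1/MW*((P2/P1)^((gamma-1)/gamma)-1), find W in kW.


Isentropic work: W = m*(gamma/(gamma-1))*(R*T1/MW)*((P2/P1)^((gamma-1)/gamma) - 1)
T1 = 80 + 273.15 = 353.15 K
Pressure ratio = 6.8 / 2.1 = 3.2381
Exponent = (1.3 - 1)/1.3 = 0.230769
(P2/P1)^exp - 1 = 3.2381^0.230769 - 1 = 0.311472
W = 48.5 * 1.3 / 0.3 * 8.314 * 353.15 / 2 * 0.311472 = 96100

96100 kW


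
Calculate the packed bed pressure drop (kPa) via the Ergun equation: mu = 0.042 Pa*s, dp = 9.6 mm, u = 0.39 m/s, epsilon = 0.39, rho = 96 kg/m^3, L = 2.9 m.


dp = 9.6 mm = 0.0096 m
Viscous term = 150*0.042*0.39*(1-0.39)^2 / (0.0096^2*0.39^3) = 167236
Inertial term = 1.75*96*0.39^2*(1-0.39) / (0.0096*0.39^3) = 27371.8
dP/L = 167236 + 27371.8 = 194608 Pa/m
dP = 194608 * 2.9 / 1000 = 564.4 kPa

564.4 kPa


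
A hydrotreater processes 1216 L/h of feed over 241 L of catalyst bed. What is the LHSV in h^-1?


LHSV = volumetric feed rate / catalyst volume
= 1216 L/h / 241 L
= 5.046 h^-1

5.046 h^-1


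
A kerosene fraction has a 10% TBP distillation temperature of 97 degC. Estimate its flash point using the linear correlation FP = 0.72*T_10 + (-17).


FP = 0.72 * 97 + (-17) = 52.84

52.84 degC


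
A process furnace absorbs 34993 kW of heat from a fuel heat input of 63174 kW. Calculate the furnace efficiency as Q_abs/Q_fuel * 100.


Furnace efficiency = Q_absorbed / Q_fuel * 100
= 34993 / 63174 * 100 = 55.39

55.39 %


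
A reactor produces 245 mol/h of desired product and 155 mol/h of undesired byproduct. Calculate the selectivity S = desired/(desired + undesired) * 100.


Selectivity = desired / (desired + undesired) * 100
Total products = 245 + 155 = 400 mol/h
S = 245 / 400 * 100
= 0.6125 * 100
= 61.25 %

61.25 %


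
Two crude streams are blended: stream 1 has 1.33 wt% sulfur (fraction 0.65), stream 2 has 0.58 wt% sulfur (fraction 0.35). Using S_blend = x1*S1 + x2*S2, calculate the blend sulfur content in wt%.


Linear sulfur blending: S_blend = x1*S1 + x2*S2
Contribution 1: 0.65 * 1.33 = 0.8645 wt%
Contribution 2: 0.35 * 0.58 = 0.203 wt%
S_blend = 0.8645 + 0.203 = 1.0675

1.0675 wt%


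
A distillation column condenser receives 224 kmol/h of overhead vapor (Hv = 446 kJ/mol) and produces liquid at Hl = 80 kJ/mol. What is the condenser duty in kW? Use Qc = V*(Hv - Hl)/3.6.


Qc = 224 * (446 - 80) / 3.6 = 224 * 366 / 3.6 = 22770

22770 kW


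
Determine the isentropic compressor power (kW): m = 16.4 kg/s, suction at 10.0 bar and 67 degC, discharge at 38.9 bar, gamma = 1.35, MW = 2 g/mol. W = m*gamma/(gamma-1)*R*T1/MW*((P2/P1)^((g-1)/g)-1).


Isentropic work: W = m*(gamma/(gamma-1))*(R*T1/MW)*((P2/P1)^((gamma-1)/gamma) - 1)
T1 = 67 + 273.15 = 340.15 K
Pressure ratio = 38.9 / 10.0 = 3.89
Exponent = (1.35 - 1)/1.35 = 0.259259
(P2/P1)^exp - 1 = 3.89^0.259259 - 1 = 0.422164
W = 16.4 * 1.35 / 0.35 * 8.314 * 340.15 / 2 * 0.422164 = 37760

37760 kW


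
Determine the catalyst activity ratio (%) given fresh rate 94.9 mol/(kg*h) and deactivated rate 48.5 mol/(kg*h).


Activity (%) = (rate_used / rate_fresh) * 100
rate_used = 48.5, rate_fresh = 94.9
= (48.5 / 94.9) * 100
= 0.5111 * 100 = 51.11

51.11 %


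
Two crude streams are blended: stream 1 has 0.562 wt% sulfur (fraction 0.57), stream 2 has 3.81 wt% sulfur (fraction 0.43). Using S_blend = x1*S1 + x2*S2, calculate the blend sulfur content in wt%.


Linear sulfur blending: S_blend = x1*S1 + x2*S2
Contribution 1: 0.57 * 0.562 = 0.32034 wt%
Contribution 2: 0.43 * 3.81 = 1.6383 wt%
S_blend = 0.32034 + 1.6383 = 1.95864

1.95864 wt%


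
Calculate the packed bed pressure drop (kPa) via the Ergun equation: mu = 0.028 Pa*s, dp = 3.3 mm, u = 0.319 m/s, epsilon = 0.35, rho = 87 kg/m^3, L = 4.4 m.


dp = 3.3 mm = 0.0033 m
Viscous term = 150*0.028*0.319*(1-0.35)^2 / (0.0033^2*0.35^3) = 1212370
Inertial term = 1.75*87*0.319^2*(1-0.35) / (0.0033*0.35^3) = 71176.1
dP/L = 1212370 + 71176.1 = 1283550 Pa/m
dP = 1283550 * 4.4 / 1000 = 5648 kPa

5648 kPa


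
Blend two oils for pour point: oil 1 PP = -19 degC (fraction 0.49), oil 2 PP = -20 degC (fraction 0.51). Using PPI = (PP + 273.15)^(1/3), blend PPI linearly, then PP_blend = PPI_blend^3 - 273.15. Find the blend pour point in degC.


PPI_1 = (-19 + 273.15)^(1/3) = 6.334272
PPI_2 = (-20 + 273.15)^(1/3) = 6.325953
PPI_blend = 0.49 * 6.334272 + 0.51 * 6.325953 = 6.330029
PP_blend = 6.330029^3 - 273.15 = 253.6396 - 273.15 = -19.51

-19.51 degC


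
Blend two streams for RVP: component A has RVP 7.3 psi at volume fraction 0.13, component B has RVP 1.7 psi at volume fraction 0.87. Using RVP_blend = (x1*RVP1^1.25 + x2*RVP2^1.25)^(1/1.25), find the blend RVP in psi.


Chevron index: RVP_blend = (sum xi*RVPi^1.25)^(1/1.25)
RVP^1.25 terms: 0.13 * 7.3^1.25 + 0.87 * 1.7^1.25 = 3.24871
RVP_blend = 3.24871^(1/1.25) = 2.567

2.567 psi


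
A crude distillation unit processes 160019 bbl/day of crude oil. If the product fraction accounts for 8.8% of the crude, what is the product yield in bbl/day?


Crude throughput = 160019 bbl/day
Fraction yield = 8.8%
yield = throughput * fraction / 100
yield = 160019 * 8.8 / 100 = 14081.672

14081.672 bbl/day


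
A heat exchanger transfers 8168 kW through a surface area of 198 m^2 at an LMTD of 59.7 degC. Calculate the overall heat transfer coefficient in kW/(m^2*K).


From Q = U*A*LMTD, U = Q / (A * LMTD)
U = 8168 / (198 * 59.7) = 8168 / 11820.6 = 0.6910

0.6910 kW/(m^2*K)


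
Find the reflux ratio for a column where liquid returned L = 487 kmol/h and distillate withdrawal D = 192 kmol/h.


Reflux ratio definition: R = L / D (liquid returned / distillate withdrawn)
L = 487 kmol/h, D = 192 kmol/h
R = 487 / 192 = 2.536

2.536


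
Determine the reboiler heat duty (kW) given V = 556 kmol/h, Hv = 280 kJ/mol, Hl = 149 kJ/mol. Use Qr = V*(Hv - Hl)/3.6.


Qr = 556 * (280 - 149) / 3.6 = 556 * 131 / 3.6 = 20230

20230 kW


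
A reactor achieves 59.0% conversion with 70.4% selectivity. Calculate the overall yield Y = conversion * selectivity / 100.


Overall yield = conversion (%) * selectivity (%) / 100
Conversion = 59.0%, Selectivity = 70.4%
Y = 59.0 * 70.4 / 100
= 41.536 %

41.536 %


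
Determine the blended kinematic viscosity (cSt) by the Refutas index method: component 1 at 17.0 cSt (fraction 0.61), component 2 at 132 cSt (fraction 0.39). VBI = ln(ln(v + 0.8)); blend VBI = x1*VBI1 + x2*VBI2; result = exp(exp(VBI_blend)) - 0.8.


Refutas method: VBN_i = 14.534*ln(ln(visc_i + 0.8)) + 10.975, blended linearly by mass fraction; since VBN is linear in VBI_i = ln(ln(visc_i + 0.8)) and the fractions sum to 1, blend VBI directly: visc = exp(exp(VBI_blend)) - 0.8
VBI_1 = ln(ln(17.0 + 0.8)) = 1.05751
VBI_2 = ln(ln(132 + 0.8)) = 1.58696
VBI_blend = 0.61 * 1.05751 + 0.39 * 1.58696 = 1.264
visc_blend = exp(exp(1.264)) - 0.8 = 33.65

33.65 cSt


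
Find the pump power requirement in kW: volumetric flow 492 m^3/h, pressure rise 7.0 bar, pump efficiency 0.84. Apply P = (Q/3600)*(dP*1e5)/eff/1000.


Q = 492 / 3600 = 0.136667 m^3/s
P = 0.136667 * (7.0 * 1e5) / 0.84 / 1000 = 113.9

113.9 kW


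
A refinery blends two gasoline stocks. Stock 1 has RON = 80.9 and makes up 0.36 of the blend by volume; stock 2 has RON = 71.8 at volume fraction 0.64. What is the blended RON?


Linear blending: RON_blend = sum(vi * RONi)
Contribution 1: 0.36 * 80.9 = 29.124
Contribution 2: 0.64 * 71.8 = 45.952
RON_blend = 29.124 + 45.952 = 75.076

75.076


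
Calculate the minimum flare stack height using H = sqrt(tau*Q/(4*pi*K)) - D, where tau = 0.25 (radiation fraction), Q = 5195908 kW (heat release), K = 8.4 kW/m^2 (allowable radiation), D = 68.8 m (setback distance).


tau*Q/(4*pi*K) = 0.25 * 5195908 / (4 * pi * 8.4) = 12305.9
sqrt(12305.9) = 110.932
H = 110.932 - 68.8 = 42.13

42.13 m


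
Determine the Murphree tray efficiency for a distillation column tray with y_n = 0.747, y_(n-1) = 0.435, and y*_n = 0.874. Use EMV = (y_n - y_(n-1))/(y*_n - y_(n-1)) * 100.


Murphree vapor efficiency: EMV = (y_n - y_(n-1)) / (y*_n - y_(n-1)) * 100
EMV = (0.747 - 0.435) / (0.874 - 0.435) * 100 = 0.312 / 0.439 * 100 = 71.07

71.07 %


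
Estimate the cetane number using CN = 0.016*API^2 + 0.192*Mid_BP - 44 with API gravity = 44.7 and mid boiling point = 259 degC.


CN = 0.016 * 44.7^2 + 0.192 * 259 - 44
CN = 31.96944 + 49.728 - 44 = 37.69744

37.69744


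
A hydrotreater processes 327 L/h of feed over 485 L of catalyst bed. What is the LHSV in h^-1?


LHSV = volumetric feed rate / catalyst volume
= 327 L/h / 485 L
= 0.6742 h^-1

0.6742 h^-1


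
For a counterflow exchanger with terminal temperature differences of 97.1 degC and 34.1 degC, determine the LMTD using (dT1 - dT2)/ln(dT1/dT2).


LMTD = (dT1 - dT2) / ln(dT1/dT2)
= (97.1 - 34.1) / ln(97.1 / 34.1) = 63 / 1.04644 = 60.20

60.20 degC


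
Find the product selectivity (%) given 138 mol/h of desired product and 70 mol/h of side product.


Selectivity = desired / (desired + undesired) * 100
Total products = 138 + 70 = 208 mol/h
S = 138 / 208 * 100
= 0.6635 * 100
= 66.35 %

66.35 %


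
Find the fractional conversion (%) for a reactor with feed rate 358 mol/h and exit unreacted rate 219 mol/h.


X = (F_in - F_out) / F_in * 100
Moles reacted = 358 - 219 = 139
X = 139 / 358 * 100
= 0.3883 * 100
= 38.83 %

38.83 %


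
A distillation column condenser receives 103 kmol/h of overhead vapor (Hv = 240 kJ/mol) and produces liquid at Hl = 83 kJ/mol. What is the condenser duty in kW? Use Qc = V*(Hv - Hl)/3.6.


Qc = 103 * (240 - 83) / 3.6 = 103 * 157 / 3.6 = 4492

4492 kW


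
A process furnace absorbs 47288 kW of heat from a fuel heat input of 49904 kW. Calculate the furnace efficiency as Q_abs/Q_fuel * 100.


Furnace efficiency = Q_absorbed / Q_fuel * 100
= 47288 / 49904 * 100 = 94.76

94.76 %


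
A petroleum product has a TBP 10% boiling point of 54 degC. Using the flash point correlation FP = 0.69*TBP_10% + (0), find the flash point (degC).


FP = 0.69 * 54 + (0) = 37.26

37.26 degC


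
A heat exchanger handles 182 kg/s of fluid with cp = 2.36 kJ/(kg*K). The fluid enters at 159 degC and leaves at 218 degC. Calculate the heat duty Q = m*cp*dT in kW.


Q = m_dot * cp * delta_T
delta_T = 218 - 159 = 59 K
Q = 182 * 2.36 * 59
= 429.52 * 59
= 25341.68 kW

25341.68 kW


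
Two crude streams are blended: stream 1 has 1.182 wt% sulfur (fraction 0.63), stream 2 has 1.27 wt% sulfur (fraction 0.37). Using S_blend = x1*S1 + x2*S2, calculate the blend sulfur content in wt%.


Linear sulfur blending: S_blend = x1*S1 + x2*S2
Contribution 1: 0.63 * 1.182 = 0.74466 wt%
Contribution 2: 0.37 * 1.27 = 0.4699 wt%
S_blend = 0.74466 + 0.4699 = 1.21456

1.21456 wt%


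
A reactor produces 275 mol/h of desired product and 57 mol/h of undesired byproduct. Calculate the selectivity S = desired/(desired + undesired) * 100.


Selectivity = desired / (desired + undesired) * 100
Total products = 275 + 57 = 332 mol/h
S = 275 / 332 * 100
= 0.8283 * 100
= 82.83 %

82.83 %


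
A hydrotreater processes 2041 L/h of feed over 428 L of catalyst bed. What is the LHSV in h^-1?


LHSV = volumetric feed rate / catalyst volume
= 2041 L/h / 428 L
= 4.769 h^-1

4.769 h^-1


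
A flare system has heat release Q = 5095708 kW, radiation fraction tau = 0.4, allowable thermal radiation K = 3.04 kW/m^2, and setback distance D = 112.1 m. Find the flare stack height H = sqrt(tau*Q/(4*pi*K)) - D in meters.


tau*Q/(4*pi*K) = 0.4 * 5095708 / (4 * pi * 3.04) = 53355.7
sqrt(53355.7) = 230.989
H = 230.989 - 112.1 = 118.9

118.9 m


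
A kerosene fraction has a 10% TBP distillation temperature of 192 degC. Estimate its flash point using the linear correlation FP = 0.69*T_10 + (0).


FP = 0.69 * 192 + (0) = 132.48

132.48 degC


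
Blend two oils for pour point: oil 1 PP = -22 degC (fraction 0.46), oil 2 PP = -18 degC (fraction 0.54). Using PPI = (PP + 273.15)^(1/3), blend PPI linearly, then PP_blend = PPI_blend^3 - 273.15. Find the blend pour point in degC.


PPI_1 = (-22 + 273.15)^(1/3) = 6.30925
PPI_2 = (-18 + 273.15)^(1/3) = 6.342569
PPI_blend = 0.46 * 6.30925 + 0.54 * 6.342569 = 6.327242
PP_blend = 6.327242^3 - 273.15 = 253.3048 - 273.15 = -19.85

-19.85 degC


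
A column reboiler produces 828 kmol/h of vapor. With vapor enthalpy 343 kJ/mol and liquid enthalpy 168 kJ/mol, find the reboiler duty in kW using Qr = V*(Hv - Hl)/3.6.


Qr = 828 * (343 - 168) / 3.6 = 828 * 175 / 3.6 = 40250

40250 kW


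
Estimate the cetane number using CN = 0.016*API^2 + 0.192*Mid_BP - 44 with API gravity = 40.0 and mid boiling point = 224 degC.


CN = 0.016 * 40.0^2 + 0.192 * 224 - 44
CN = 25.6 + 43.008 - 44 = 24.608

24.608


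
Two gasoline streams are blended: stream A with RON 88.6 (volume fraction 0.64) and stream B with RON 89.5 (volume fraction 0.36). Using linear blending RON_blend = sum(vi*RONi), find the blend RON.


Linear blending: RON_blend = sum(vi * RONi)
Contribution 1: 0.64 * 88.6 = 56.704
Contribution 2: 0.36 * 89.5 = 32.22
RON_blend = 56.704 + 32.22 = 88.924

88.924


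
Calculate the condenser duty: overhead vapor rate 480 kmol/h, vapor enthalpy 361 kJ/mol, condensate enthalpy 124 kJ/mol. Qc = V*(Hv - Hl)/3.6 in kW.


Qc = 480 * (361 - 124) / 3.6 = 480 * 237 / 3.6 = 31600

31600 kW


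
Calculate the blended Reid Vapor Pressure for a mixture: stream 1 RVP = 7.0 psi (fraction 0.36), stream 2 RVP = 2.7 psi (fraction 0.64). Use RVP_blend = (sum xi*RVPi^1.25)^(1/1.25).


Chevron index: RVP_blend = (sum xi*RVPi^1.25)^(1/1.25)
RVP^1.25 terms: 0.36 * 7.0^1.25 + 0.64 * 2.7^1.25 = 6.31403
RVP_blend = 6.31403^(1/1.25) = 4.368

4.368 psi


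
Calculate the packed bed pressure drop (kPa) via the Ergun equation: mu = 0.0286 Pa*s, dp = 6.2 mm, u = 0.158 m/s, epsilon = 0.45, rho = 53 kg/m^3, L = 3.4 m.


dp = 6.2 mm = 0.0062 m
Viscous term = 150*0.0286*0.158*(1-0.45)^2 / (0.0062^2*0.45^3) = 58535.4
Inertial term = 1.75*53*0.158^2*(1-0.45) / (0.0062*0.45^3) = 2254.04
dP/L = 58535.4 + 2254.04 = 60789.4 Pa/m
dP = 60789.4 * 3.4 / 1000 = 206.7 kPa

206.7 kPa


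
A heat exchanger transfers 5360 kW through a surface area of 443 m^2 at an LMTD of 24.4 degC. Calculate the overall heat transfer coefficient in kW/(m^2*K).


From Q = U*A*LMTD, U = Q / (A * LMTD)
U = 5360 / (443 * 24.4) = 5360 / 10809.2 = 0.4959

0.4959 kW/(m^2*K)


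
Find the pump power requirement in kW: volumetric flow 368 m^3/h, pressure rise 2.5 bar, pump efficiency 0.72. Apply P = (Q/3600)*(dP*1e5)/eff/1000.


Q = 368 / 3600 = 0.102222 m^3/s
P = 0.102222 * (2.5 * 1e5) / 0.72 / 1000 = 35.49

35.49 kW


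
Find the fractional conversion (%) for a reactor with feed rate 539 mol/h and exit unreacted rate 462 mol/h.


X = (F_in - F_out) / F_in * 100
Moles reacted = 539 - 462 = 77
X = 77 / 539 * 100
= 0.1429 * 100
= 14.29 %

14.29 %


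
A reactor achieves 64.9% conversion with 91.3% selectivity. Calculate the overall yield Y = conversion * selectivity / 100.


Overall yield = conversion (%) * selectivity (%) / 100
Conversion = 64.9%, Selectivity = 91.3%
Y = 64.9 * 91.3 / 100
= 59.2537 %

59.2537 %


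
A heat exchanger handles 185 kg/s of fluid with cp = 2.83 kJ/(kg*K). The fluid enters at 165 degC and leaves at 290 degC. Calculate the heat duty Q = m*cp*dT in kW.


Q = m_dot * cp * delta_T
delta_T = 290 - 165 = 125 K
Q = 185 * 2.83 * 125
= 523.55 * 125
= 65443.75 kW

65443.75 kW


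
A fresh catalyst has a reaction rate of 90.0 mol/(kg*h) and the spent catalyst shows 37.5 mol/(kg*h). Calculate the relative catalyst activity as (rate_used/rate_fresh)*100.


Activity (%) = (rate_used / rate_fresh) * 100
rate_used = 37.5, rate_fresh = 90.0
= (37.5 / 90.0) * 100
= 0.4167 * 100 = 41.67

41.67 %


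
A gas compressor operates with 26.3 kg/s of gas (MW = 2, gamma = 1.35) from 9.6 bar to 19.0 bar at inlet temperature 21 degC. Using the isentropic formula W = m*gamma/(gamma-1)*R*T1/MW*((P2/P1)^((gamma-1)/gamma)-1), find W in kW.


Isentropic work: W = m*(gamma/(gamma-1))*(R*T1/MW)*((P2/P1)^((gamma-1)/gamma) - 1)
T1 = 21 + 273.15 = 294.15 K
Pressure ratio = 19.0 / 9.6 = 1.97917
Exponent = (1.35 - 1)/1.35 = 0.259259
(P2/P1)^exp - 1 = 1.97917^0.259259 - 1 = 0.19362
W = 26.3 * 1.35 / 0.35 * 8.314 * 294.15 / 2 * 0.19362 = 24020

24020 kW


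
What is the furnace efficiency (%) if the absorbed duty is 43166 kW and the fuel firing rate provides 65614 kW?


Furnace efficiency = Q_absorbed / Q_fuel * 100
= 43166 / 65614 * 100 = 65.79

65.79 %


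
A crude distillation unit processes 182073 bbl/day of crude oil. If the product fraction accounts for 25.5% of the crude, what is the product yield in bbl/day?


Crude throughput = 182073 bbl/day
Fraction yield = 25.5%
yield = throughput * fraction / 100
yield = 182073 * 25.5 / 100 = 46428.615

46428.615 bbl/day


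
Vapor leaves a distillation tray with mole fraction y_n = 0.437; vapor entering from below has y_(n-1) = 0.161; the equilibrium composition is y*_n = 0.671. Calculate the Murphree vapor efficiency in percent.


Murphree vapor efficiency: EMV = (y_n - y_(n-1)) / (y*_n - y_(n-1)) * 100
EMV = (0.437 - 0.161) / (0.671 - 0.161) * 100 = 0.276 / 0.51 * 100 = 54.12

54.12 %


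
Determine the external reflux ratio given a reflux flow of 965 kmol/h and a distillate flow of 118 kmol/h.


Reflux ratio definition: R = L / D (liquid returned / distillate withdrawn)
L = 965 kmol/h, D = 118 kmol/h
R = 965 / 118 = 8.178

8.178


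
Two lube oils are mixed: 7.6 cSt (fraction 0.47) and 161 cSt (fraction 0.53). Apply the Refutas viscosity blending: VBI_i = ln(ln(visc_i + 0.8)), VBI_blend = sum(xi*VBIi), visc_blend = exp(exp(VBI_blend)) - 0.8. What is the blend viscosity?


Refutas method: VBN_i = 14.534*ln(ln(visc_i + 0.8)) + 10.975, blended linearly by mass fraction; since VBN is linear in VBI_i = ln(ln(visc_i + 0.8)) and the fractions sum to 1, blend VBI directly: visc = exp(exp(VBI_blend)) - 0.8
VBI_1 = ln(ln(7.6 + 0.8)) = 0.755291
VBI_2 = ln(ln(161 + 0.8)) = 1.62656
VBI_blend = 0.47 * 0.755291 + 0.53 * 1.62656 = 1.21706
visc_blend = exp(exp(1.21706)) - 0.8 = 28.49

28.49 cSt


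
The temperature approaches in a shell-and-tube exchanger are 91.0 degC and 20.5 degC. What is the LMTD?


LMTD = (dT1 - dT2) / ln(dT1/dT2)
= (91.0 - 20.5) / ln(91.0 / 20.5) = 70.5 / 1.49043 = 47.30

47.30 degC


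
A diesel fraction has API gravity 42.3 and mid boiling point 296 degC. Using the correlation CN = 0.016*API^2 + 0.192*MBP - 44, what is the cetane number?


CN = 0.016 * 42.3^2 + 0.192 * 296 - 44
CN = 28.62864 + 56.832 - 44 = 41.46064

41.46064


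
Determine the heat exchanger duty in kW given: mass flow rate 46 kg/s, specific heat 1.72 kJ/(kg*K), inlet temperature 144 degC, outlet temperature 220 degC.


Q = m_dot * cp * delta_T
delta_T = 220 - 144 = 76 K
Q = 46 * 1.72 * 76
= 79.12 * 76
= 6013.12 kW

6013.12 kW


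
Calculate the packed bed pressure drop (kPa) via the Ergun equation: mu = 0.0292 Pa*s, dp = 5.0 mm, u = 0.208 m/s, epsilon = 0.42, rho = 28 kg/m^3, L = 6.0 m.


dp = 5.0 mm = 0.005 m
Viscous term = 150*0.0292*0.208*(1-0.42)^2 / (0.005^2*0.42^3) = 165465
Inertial term = 1.75*28*0.208^2*(1-0.42) / (0.005*0.42^3) = 3319.2
dP/L = 165465 + 3319.2 = 168784 Pa/m
dP = 168784 * 6.0 / 1000 = 1013 kPa

1013 kPa


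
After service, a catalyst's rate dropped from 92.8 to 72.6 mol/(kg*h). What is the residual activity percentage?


Activity (%) = (rate_used / rate_fresh) * 100
rate_used = 72.6, rate_fresh = 92.8
= (72.6 / 92.8) * 100
= 0.7823 * 100 = 78.23

78.23 %


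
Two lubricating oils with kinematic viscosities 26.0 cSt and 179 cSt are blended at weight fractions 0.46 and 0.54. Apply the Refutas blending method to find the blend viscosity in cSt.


Refutas method: VBN_i = 14.534*ln(ln(visc_i + 0.8)) + 10.975, blended linearly by mass fraction; since VBN is linear in VBI_i = ln(ln(visc_i + 0.8)) and the fractions sum to 1, blend VBI directly: visc = exp(exp(VBI_blend)) - 0.8
VBI_1 = ln(ln(26.0 + 0.8)) = 1.1904
VBI_2 = ln(ln(179 + 0.8)) = 1.64709
VBI_blend = 0.46 * 1.1904 + 0.54 * 1.64709 = 1.43701
visc_blend = exp(exp(1.43701)) - 0.8 = 66.43

66.43 cSt
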